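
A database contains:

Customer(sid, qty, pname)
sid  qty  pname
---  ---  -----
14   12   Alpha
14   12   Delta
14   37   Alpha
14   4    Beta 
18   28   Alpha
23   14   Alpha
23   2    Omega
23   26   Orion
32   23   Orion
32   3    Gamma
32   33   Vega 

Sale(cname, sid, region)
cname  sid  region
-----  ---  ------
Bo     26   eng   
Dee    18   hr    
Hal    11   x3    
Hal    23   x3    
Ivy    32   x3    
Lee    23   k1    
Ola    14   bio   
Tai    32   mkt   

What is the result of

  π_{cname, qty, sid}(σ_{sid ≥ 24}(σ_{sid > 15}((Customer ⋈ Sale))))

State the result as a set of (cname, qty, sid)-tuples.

Customer ⋈ Sale (natural join on sid): {(14, 12, Alpha, Ola, bio), (14, 12, Delta, Ola, bio), (14, 37, Alpha, Ola, bio), (14, 4, Beta, Ola, bio), (18, 28, Alpha, Dee, hr), (23, 14, Alpha, Hal, x3), (23, 14, Alpha, Lee, k1), (23, 2, Omega, Hal, x3), (23, 2, Omega, Lee, k1), (23, 26, Orion, Hal, x3), (23, 26, Orion, Lee, k1), (32, 23, Orion, Ivy, x3), (32, 23, Orion, Tai, mkt), (32, 3, Gamma, Ivy, x3), (32, 3, Gamma, Tai, mkt), (32, 33, Vega, Ivy, x3), (32, 33, Vega, Tai, mkt)}
Apply σ_{sid > 15}; surviving tuples: {(18, 28, Alpha, Dee, hr), (23, 14, Alpha, Hal, x3), (23, 14, Alpha, Lee, k1), (23, 2, Omega, Hal, x3), (23, 2, Omega, Lee, k1), (23, 26, Orion, Hal, x3), (23, 26, Orion, Lee, k1), (32, 23, Orion, Ivy, x3), (32, 23, Orion, Tai, mkt), (32, 3, Gamma, Ivy, x3), (32, 3, Gamma, Tai, mkt), (32, 33, Vega, Ivy, x3), (32, 33, Vega, Tai, mkt)}
Apply σ_{sid ≥ 24}; surviving tuples: {(32, 23, Orion, Ivy, x3), (32, 23, Orion, Tai, mkt), (32, 3, Gamma, Ivy, x3), (32, 3, Gamma, Tai, mkt), (32, 33, Vega, Ivy, x3), (32, 33, Vega, Tai, mkt)}
π_{cname, qty, sid} gives {(Ivy, 23, 32), (Ivy, 3, 32), (Ivy, 33, 32), (Tai, 23, 32), (Tai, 3, 32), (Tai, 33, 32)}.

{(Ivy, 23, 32), (Ivy, 3, 32), (Ivy, 33, 32), (Tai, 23, 32), (Tai, 3, 32), (Tai, 33, 32)}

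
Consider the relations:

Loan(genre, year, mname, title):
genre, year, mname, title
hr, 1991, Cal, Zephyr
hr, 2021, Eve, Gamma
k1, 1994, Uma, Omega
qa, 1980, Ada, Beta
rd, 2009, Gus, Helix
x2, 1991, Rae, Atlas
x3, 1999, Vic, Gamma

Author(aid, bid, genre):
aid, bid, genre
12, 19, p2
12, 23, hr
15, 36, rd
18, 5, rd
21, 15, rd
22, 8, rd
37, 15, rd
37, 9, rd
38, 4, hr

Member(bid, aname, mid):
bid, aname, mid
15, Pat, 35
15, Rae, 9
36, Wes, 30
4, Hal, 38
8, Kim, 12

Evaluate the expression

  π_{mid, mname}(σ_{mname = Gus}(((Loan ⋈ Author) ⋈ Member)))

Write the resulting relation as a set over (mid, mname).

{(12, Gus), (30, Gus), (35, Gus), (9, Gus)}

Joining Loan and Author on genre yields {(hr, 1991, Cal, Zephyr, 12, 23), (hr, 1991, Cal, Zephyr, 38, 4), (hr, 2021, Eve, Gamma, 12, 23), (hr, 2021, Eve, Gamma, 38, 4), (rd, 2009, Gus, Helix, 15, 36), (rd, 2009, Gus, Helix, 18, 5), (rd, 2009, Gus, Helix, 21, 15), (rd, 2009, Gus, Helix, 22, 8), (rd, 2009, Gus, Helix, 37, 15), (rd, 2009, Gus, Helix, 37, 9)}.
Joining (Loan ⋈ Author) and Member on bid yields {(hr, 1991, Cal, Zephyr, 38, 4, Hal, 38), (hr, 2021, Eve, Gamma, 38, 4, Hal, 38), (rd, 2009, Gus, Helix, 15, 36, Wes, 30), (rd, 2009, Gus, Helix, 21, 15, Pat, 35), (rd, 2009, Gus, Helix, 21, 15, Rae, 9), (rd, 2009, Gus, Helix, 22, 8, Kim, 12), (rd, 2009, Gus, Helix, 37, 15, Pat, 35), (rd, 2009, Gus, Helix, 37, 15, Rae, 9)}.
Selection mname = Gus: {(rd, 2009, Gus, Helix, 15, 36, Wes, 30), (rd, 2009, Gus, Helix, 21, 15, Pat, 35), (rd, 2009, Gus, Helix, 21, 15, Rae, 9), (rd, 2009, Gus, Helix, 22, 8, Kim, 12), (rd, 2009, Gus, Helix, 37, 15, Pat, 35), (rd, 2009, Gus, Helix, 37, 15, Rae, 9)}
Keep only column(s) mid, mname (2 duplicate(s) eliminated): {(12, Gus), (30, Gus), (35, Gus), (9, Gus)}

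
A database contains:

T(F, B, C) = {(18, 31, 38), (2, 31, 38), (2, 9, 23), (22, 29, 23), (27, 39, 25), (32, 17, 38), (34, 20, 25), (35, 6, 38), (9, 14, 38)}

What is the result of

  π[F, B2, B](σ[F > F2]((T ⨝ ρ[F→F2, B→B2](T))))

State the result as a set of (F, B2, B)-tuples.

ρ[F→F2, B→B2]: schema becomes (F2, B2, C); tuples unchanged.
T ⋈ ρ[F→F2, B→B2](T) (natural join on C): {(18, 31, 38, 18, 31), (18, 31, 38, 2, 31), (18, 31, 38, 32, 17), (18, 31, 38, 35, 6), (18, 31, 38, 9, 14), (2, 31, 38, 18, 31), (2, 31, 38, 2, 31), (2, 31, 38, 32, 17), (2, 31, 38, 35, 6), (2, 31, 38, 9, 14), (2, 9, 23, 2, 9), (2, 9, 23, 22, 29), (22, 29, 23, 2, 9), (22, 29, 23, 22, 29), (27, 39, 25, 27, 39), (27, 39, 25, 34, 20), (32, 17, 38, 18, 31), (32, 17, 38, 2, 31), (32, 17, 38, 32, 17), (32, 17, 38, 35, 6), (32, 17, 38, 9, 14), (34, 20, 25, 27, 39), (34, 20, 25, 34, 20), (35, 6, 38, 18, 31), (35, 6, 38, 2, 31), (35, 6, 38, 32, 17), (35, 6, 38, 35, 6), (35, 6, 38, 9, 14), (9, 14, 38, 18, 31), (9, 14, 38, 2, 31), (9, 14, 38, 32, 17), (9, 14, 38, 35, 6), (9, 14, 38, 9, 14)}
Selection F > F2: {(18, 31, 38, 2, 31), (18, 31, 38, 9, 14), (22, 29, 23, 2, 9), (32, 17, 38, 18, 31), (32, 17, 38, 2, 31), (32, 17, 38, 9, 14), (34, 20, 25, 27, 39), (35, 6, 38, 18, 31), (35, 6, 38, 2, 31), (35, 6, 38, 32, 17), (35, 6, 38, 9, 14), (9, 14, 38, 2, 31)}
π[F, B2, B]: project onto (F, B2, B) (2 duplicate(s) eliminated) → {(18, 14, 31), (18, 31, 31), (22, 9, 29), (32, 14, 17), (32, 31, 17), (34, 39, 20), (35, 14, 6), (35, 17, 6), (35, 31, 6), (9, 31, 14)}

{(18, 14, 31), (18, 31, 31), (22, 9, 29), (32, 14, 17), (32, 31, 17), (34, 39, 20), (35, 14, 6), (35, 17, 6), (35, 31, 6), (9, 31, 14)}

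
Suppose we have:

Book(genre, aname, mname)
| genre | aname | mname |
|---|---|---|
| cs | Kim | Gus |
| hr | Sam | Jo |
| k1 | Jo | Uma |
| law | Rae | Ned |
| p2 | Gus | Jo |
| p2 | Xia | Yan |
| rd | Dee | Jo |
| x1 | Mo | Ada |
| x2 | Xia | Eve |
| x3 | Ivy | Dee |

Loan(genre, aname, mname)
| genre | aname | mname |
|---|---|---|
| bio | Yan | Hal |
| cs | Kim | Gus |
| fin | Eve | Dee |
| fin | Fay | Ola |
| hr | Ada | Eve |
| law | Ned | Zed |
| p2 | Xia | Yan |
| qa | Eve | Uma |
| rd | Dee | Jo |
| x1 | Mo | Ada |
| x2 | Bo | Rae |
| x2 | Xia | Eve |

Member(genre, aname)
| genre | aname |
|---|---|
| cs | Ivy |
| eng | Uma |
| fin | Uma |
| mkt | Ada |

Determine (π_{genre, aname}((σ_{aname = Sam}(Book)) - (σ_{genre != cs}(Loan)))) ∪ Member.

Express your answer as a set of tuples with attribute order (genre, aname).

{(cs, Ivy), (eng, Uma), (fin, Uma), (hr, Sam), (mkt, Ada)}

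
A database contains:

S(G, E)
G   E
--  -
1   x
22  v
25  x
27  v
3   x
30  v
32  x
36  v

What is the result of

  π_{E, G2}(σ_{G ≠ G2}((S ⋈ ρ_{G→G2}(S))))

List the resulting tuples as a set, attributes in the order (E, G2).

{(v, 22), (v, 27), (v, 30), (v, 36), (x, 1), (x, 25), (x, 3), (x, 32)}

ρ[G→G2]: schema becomes (G2, E); tuples unchanged.
S ⋈ ρ_{G→G2}(S) (natural join on E): {(1, x, 1), (1, x, 25), (1, x, 3), (1, x, 32), (22, v, 22), (22, v, 27), (22, v, 30), (22, v, 36), (25, x, 1), (25, x, 25), (25, x, 3), (25, x, 32), (27, v, 22), (27, v, 27), (27, v, 30), (27, v, 36), (3, x, 1), (3, x, 25), (3, x, 3), (3, x, 32), (30, v, 22), (30, v, 27), (30, v, 30), (30, v, 36), (32, x, 1), (32, x, 25), (32, x, 3), (32, x, 32), (36, v, 22), (36, v, 27), (36, v, 30), (36, v, 36)}
Filtering on G ≠ G2 leaves {(1, x, 25), (1, x, 3), (1, x, 32), (22, v, 27), (22, v, 30), (22, v, 36), (25, x, 1), (25, x, 3), (25, x, 32), (27, v, 22), (27, v, 30), (27, v, 36), (3, x, 1), (3, x, 25), (3, x, 32), (30, v, 22), (30, v, 27), (30, v, 36), (32, x, 1), (32, x, 25), (32, x, 3), (36, v, 22), (36, v, 27), (36, v, 30)}.
π_{E, G2} gives {(v, 22), (v, 27), (v, 30), (v, 36), (x, 1), (x, 25), (x, 3), (x, 32)} (16 duplicate(s) eliminated).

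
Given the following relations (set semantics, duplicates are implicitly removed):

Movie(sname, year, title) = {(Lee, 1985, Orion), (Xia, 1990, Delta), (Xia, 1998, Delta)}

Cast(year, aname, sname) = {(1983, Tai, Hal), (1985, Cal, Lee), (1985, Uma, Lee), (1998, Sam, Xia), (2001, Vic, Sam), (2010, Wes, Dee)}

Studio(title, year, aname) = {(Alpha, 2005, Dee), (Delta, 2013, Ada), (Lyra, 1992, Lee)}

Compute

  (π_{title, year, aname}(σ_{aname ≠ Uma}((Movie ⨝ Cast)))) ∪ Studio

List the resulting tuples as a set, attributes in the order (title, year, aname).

{(Alpha, 2005, Dee), (Delta, 1998, Sam), (Delta, 2013, Ada), (Lyra, 1992, Lee), (Orion, 1985, Cal)}

Natural join on sname, year: {(Lee, 1985, Orion, Cal), (Lee, 1985, Orion, Uma), (Xia, 1998, Delta, Sam)}
σ[aname ≠ Uma]: keep tuples satisfying aname ≠ Uma → {(Lee, 1985, Orion, Cal), (Xia, 1998, Delta, Sam)}
Keep only column(s) title, year, aname: {(Delta, 1998, Sam), (Orion, 1985, Cal)}
Set union of the two operands is {(Alpha, 2005, Dee), (Delta, 1998, Sam), (Delta, 2013, Ada), (Lyra, 1992, Lee), (Orion, 1985, Cal)}.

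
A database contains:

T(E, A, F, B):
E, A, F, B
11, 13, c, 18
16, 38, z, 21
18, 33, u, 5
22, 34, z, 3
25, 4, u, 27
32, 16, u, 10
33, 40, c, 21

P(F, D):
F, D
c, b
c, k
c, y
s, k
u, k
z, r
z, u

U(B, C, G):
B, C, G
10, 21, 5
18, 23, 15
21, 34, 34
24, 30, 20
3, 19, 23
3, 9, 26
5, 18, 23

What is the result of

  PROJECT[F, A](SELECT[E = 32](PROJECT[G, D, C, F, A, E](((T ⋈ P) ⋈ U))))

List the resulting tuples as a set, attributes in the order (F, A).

T ⋈ P (natural join on F): {(11, 13, c, 18, b), (11, 13, c, 18, k), (11, 13, c, 18, y), (16, 38, z, 21, r), (16, 38, z, 21, u), (18, 33, u, 5, k), (22, 34, z, 3, r), (22, 34, z, 3, u), (25, 4, u, 27, k), (32, 16, u, 10, k), (33, 40, c, 21, b), (33, 40, c, 21, k), (33, 40, c, 21, y)}
(T ⋈ P) ⋈ U (natural join on B): {(11, 13, c, 18, b, 23, 15), (11, 13, c, 18, k, 23, 15), (11, 13, c, 18, y, 23, 15), (16, 38, z, 21, r, 34, 34), (16, 38, z, 21, u, 34, 34), (18, 33, u, 5, k, 18, 23), (22, 34, z, 3, r, 19, 23), (22, 34, z, 3, r, 9, 26), (22, 34, z, 3, u, 19, 23), (22, 34, z, 3, u, 9, 26), (32, 16, u, 10, k, 21, 5), (33, 40, c, 21, b, 34, 34), (33, 40, c, 21, k, 34, 34), (33, 40, c, 21, y, 34, 34)}
π_{G, D, C, F, A, E} gives {(15, b, 23, c, 13, 11), (15, k, 23, c, 13, 11), (15, y, 23, c, 13, 11), (23, k, 18, u, 33, 18), (23, r, 19, z, 34, 22), (23, u, 19, z, 34, 22), (26, r, 9, z, 34, 22), (26, u, 9, z, 34, 22), (34, b, 34, c, 40, 33), (34, k, 34, c, 40, 33), (34, r, 34, z, 38, 16), (34, u, 34, z, 38, 16), (34, y, 34, c, 40, 33), (5, k, 21, u, 16, 32)}.
Apply σ_{E = 32}; surviving tuples: {(5, k, 21, u, 16, 32)}
π_{F, A} gives {(u, 16)}.

{(u, 16)}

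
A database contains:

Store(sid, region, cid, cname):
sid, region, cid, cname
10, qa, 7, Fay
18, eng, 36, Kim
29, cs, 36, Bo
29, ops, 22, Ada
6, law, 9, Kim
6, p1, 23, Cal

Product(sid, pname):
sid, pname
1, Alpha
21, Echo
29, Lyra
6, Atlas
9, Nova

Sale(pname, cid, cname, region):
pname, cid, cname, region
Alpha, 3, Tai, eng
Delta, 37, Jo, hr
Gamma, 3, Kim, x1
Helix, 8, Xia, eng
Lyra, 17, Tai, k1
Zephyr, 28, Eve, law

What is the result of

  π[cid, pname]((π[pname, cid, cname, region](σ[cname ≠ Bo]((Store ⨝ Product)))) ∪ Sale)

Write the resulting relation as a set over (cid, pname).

{(17, Lyra), (22, Lyra), (23, Atlas), (28, Zephyr), (3, Alpha), (3, Gamma), (37, Delta), (8, Helix), (9, Atlas)}

Store ⋈ Product (natural join on sid): {(29, cs, 36, Bo, Lyra), (29, ops, 22, Ada, Lyra), (6, law, 9, Kim, Atlas), (6, p1, 23, Cal, Atlas)}
σ[cname ≠ Bo]: keep tuples satisfying cname ≠ Bo → {(29, ops, 22, Ada, Lyra), (6, law, 9, Kim, Atlas), (6, p1, 23, Cal, Atlas)}
π[pname, cid, cname, region]: project onto (pname, cid, cname, region) → {(Atlas, 23, Cal, p1), (Atlas, 9, Kim, law), (Lyra, 22, Ada, ops)}
Union: {(Atlas, 23, Cal, p1), (Atlas, 9, Kim, law), (Lyra, 22, Ada, ops)} with {(Alpha, 3, Tai, eng), (Delta, 37, Jo, hr), (Gamma, 3, Kim, x1), (Helix, 8, Xia, eng), (Lyra, 17, Tai, k1), (Zephyr, 28, Eve, law)} → {(Alpha, 3, Tai, eng), (Atlas, 23, Cal, p1), (Atlas, 9, Kim, law), (Delta, 37, Jo, hr), (Gamma, 3, Kim, x1), (Helix, 8, Xia, eng), (Lyra, 17, Tai, k1), (Lyra, 22, Ada, ops), (Zephyr, 28, Eve, law)}
π[cid, pname]: project onto (cid, pname) → {(17, Lyra), (22, Lyra), (23, Atlas), (28, Zephyr), (3, Alpha), (3, Gamma), (37, Delta), (8, Helix), (9, Atlas)}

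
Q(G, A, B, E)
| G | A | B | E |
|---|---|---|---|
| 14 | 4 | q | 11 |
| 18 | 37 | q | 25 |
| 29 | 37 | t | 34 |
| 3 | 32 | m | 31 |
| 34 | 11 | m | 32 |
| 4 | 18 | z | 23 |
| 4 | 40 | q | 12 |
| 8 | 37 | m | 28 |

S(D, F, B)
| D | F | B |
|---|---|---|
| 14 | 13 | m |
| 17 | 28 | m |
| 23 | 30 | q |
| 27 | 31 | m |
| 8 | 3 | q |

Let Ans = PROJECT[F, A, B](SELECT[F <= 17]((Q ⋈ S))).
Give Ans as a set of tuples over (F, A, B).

{(13, 11, m), (13, 32, m), (13, 37, m), (3, 37, q), (3, 4, q), (3, 40, q)}

Natural join on B: {(14, 4, q, 11, 23, 30), (14, 4, q, 11, 8, 3), (18, 37, q, 25, 23, 30), (18, 37, q, 25, 8, 3), (3, 32, m, 31, 14, 13), (3, 32, m, 31, 17, 28), (3, 32, m, 31, 27, 31), (34, 11, m, 32, 14, 13), (34, 11, m, 32, 17, 28), (34, 11, m, 32, 27, 31), (4, 40, q, 12, 23, 30), (4, 40, q, 12, 8, 3), (8, 37, m, 28, 14, 13), (8, 37, m, 28, 17, 28), (8, 37, m, 28, 27, 31)}
Apply σ_{F <= 17}; surviving tuples: {(14, 4, q, 11, 8, 3), (18, 37, q, 25, 8, 3), (3, 32, m, 31, 14, 13), (34, 11, m, 32, 14, 13), (4, 40, q, 12, 8, 3), (8, 37, m, 28, 14, 13)}
Keep only column(s) F, A, B: {(13, 11, m), (13, 32, m), (13, 37, m), (3, 37, q), (3, 4, q), (3, 40, q)}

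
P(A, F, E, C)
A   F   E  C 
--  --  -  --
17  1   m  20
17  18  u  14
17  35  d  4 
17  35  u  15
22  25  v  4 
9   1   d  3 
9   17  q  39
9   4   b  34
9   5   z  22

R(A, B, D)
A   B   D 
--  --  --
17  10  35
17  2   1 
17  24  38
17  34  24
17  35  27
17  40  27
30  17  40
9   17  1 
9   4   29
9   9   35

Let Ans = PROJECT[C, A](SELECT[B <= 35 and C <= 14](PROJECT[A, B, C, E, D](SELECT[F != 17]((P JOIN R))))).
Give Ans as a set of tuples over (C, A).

P ⋈ R (natural join on A): {(17, 1, m, 20, 10, 35), (17, 1, m, 20, 2, 1), (17, 1, m, 20, 24, 38), (17, 1, m, 20, 34, 24), (17, 1, m, 20, 35, 27), (17, 1, m, 20, 40, 27), (17, 18, u, 14, 10, 35), (17, 18, u, 14, 2, 1), (17, 18, u, 14, 24, 38), (17, 18, u, 14, 34, 24), (17, 18, u, 14, 35, 27), (17, 18, u, 14, 40, 27), (17, 35, d, 4, 10, 35), (17, 35, d, 4, 2, 1), (17, 35, d, 4, 24, 38), (17, 35, d, 4, 34, 24), (17, 35, d, 4, 35, 27), (17, 35, d, 4, 40, 27), (17, 35, u, 15, 10, 35), (17, 35, u, 15, 2, 1), (17, 35, u, 15, 24, 38), (17, 35, u, 15, 34, 24), (17, 35, u, 15, 35, 27), (17, 35, u, 15, 40, 27), (9, 1, d, 3, 17, 1), (9, 1, d, 3, 4, 29), (9, 1, d, 3, 9, 35), (9, 17, q, 39, 17, 1), (9, 17, q, 39, 4, 29), (9, 17, q, 39, 9, 35), (9, 4, b, 34, 17, 1), (9, 4, b, 34, 4, 29), (9, 4, b, 34, 9, 35), (9, 5, z, 22, 17, 1), (9, 5, z, 22, 4, 29), (9, 5, z, 22, 9, 35)}
Filtering on F != 17 leaves {(17, 1, m, 20, 10, 35), (17, 1, m, 20, 2, 1), (17, 1, m, 20, 24, 38), (17, 1, m, 20, 34, 24), (17, 1, m, 20, 35, 27), (17, 1, m, 20, 40, 27), (17, 18, u, 14, 10, 35), (17, 18, u, 14, 2, 1), (17, 18, u, 14, 24, 38), (17, 18, u, 14, 34, 24), (17, 18, u, 14, 35, 27), (17, 18, u, 14, 40, 27), (17, 35, d, 4, 10, 35), (17, 35, d, 4, 2, 1), (17, 35, d, 4, 24, 38), (17, 35, d, 4, 34, 24), (17, 35, d, 4, 35, 27), (17, 35, d, 4, 40, 27), (17, 35, u, 15, 10, 35), (17, 35, u, 15, 2, 1), (17, 35, u, 15, 24, 38), (17, 35, u, 15, 34, 24), (17, 35, u, 15, 35, 27), (17, 35, u, 15, 40, 27), (9, 1, d, 3, 17, 1), (9, 1, d, 3, 4, 29), (9, 1, d, 3, 9, 35), (9, 4, b, 34, 17, 1), (9, 4, b, 34, 4, 29), (9, 4, b, 34, 9, 35), (9, 5, z, 22, 17, 1), (9, 5, z, 22, 4, 29), (9, 5, z, 22, 9, 35)}.
π_{A, B, C, E, D} gives {(17, 10, 14, u, 35), (17, 10, 15, u, 35), (17, 10, 20, m, 35), (17, 10, 4, d, 35), (17, 2, 14, u, 1), (17, 2, 15, u, 1), (17, 2, 20, m, 1), (17, 2, 4, d, 1), (17, 24, 14, u, 38), (17, 24, 15, u, 38), (17, 24, 20, m, 38), (17, 24, 4, d, 38), (17, 34, 14, u, 24), (17, 34, 15, u, 24), (17, 34, 20, m, 24), (17, 34, 4, d, 24), (17, 35, 14, u, 27), (17, 35, 15, u, 27), (17, 35, 20, m, 27), (17, 35, 4, d, 27), (17, 40, 14, u, 27), (17, 40, 15, u, 27), (17, 40, 20, m, 27), (17, 40, 4, d, 27), (9, 17, 22, z, 1), (9, 17, 3, d, 1), (9, 17, 34, b, 1), (9, 4, 22, z, 29), (9, 4, 3, d, 29), (9, 4, 34, b, 29), (9, 9, 22, z, 35), (9, 9, 3, d, 35), (9, 9, 34, b, 35)}.
Filtering on B <= 35 and C <= 14 leaves {(17, 10, 14, u, 35), (17, 10, 4, d, 35), (17, 2, 14, u, 1), (17, 2, 4, d, 1), (17, 24, 14, u, 38), (17, 24, 4, d, 38), (17, 34, 14, u, 24), (17, 34, 4, d, 24), (17, 35, 14, u, 27), (17, 35, 4, d, 27), (9, 17, 3, d, 1), (9, 4, 3, d, 29), (9, 9, 3, d, 35)}.
π_{C, A} gives {(14, 17), (3, 9), (4, 17)} (10 duplicate(s) eliminated).

{(14, 17), (3, 9), (4, 17)}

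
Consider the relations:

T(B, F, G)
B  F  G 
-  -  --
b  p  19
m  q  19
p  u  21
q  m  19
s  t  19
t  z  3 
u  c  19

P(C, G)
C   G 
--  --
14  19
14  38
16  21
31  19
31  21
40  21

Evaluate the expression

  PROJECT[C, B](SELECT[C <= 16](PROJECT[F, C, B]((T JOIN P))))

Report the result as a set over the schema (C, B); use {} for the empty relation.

{(14, b), (14, m), (14, q), (14, s), (14, u), (16, p)}

Joining T and P on G yields {(b, p, 19, 14), (b, p, 19, 31), (m, q, 19, 14), (m, q, 19, 31), (p, u, 21, 16), (p, u, 21, 31), (p, u, 21, 40), (q, m, 19, 14), (q, m, 19, 31), (s, t, 19, 14), (s, t, 19, 31), (u, c, 19, 14), (u, c, 19, 31)}.
Keep only column(s) F, C, B: {(c, 14, u), (c, 31, u), (m, 14, q), (m, 31, q), (p, 14, b), (p, 31, b), (q, 14, m), (q, 31, m), (t, 14, s), (t, 31, s), (u, 16, p), (u, 31, p), (u, 40, p)}
σ[C <= 16]: keep tuples satisfying C <= 16 → {(c, 14, u), (m, 14, q), (p, 14, b), (q, 14, m), (t, 14, s), (u, 16, p)}
Keep only column(s) C, B: {(14, b), (14, m), (14, q), (14, s), (14, u), (16, p)}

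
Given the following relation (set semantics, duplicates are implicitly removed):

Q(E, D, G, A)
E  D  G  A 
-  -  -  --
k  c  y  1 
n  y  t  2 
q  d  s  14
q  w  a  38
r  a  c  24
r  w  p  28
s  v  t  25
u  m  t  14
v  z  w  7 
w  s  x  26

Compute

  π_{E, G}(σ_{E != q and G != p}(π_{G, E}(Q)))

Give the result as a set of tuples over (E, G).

Projecting to G, E: {(a, q), (c, r), (p, r), (s, q), (t, n), (t, s), (t, u), (w, v), (x, w), (y, k)}
Filtering on E != q and G != p leaves {(c, r), (t, n), (t, s), (t, u), (w, v), (x, w), (y, k)}.
Projecting to E, G: {(k, y), (n, t), (r, c), (s, t), (u, t), (v, w), (w, x)}

{(k, y), (n, t), (r, c), (s, t), (u, t), (v, w), (w, x)}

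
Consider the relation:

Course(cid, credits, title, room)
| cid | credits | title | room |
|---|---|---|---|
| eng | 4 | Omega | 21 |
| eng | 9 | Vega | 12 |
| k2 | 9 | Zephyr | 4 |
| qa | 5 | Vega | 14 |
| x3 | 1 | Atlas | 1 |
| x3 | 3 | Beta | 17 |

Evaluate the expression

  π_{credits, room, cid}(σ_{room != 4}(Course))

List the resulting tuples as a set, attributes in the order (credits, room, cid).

{(1, 1, x3), (3, 17, x3), (4, 21, eng), (5, 14, qa), (9, 12, eng)}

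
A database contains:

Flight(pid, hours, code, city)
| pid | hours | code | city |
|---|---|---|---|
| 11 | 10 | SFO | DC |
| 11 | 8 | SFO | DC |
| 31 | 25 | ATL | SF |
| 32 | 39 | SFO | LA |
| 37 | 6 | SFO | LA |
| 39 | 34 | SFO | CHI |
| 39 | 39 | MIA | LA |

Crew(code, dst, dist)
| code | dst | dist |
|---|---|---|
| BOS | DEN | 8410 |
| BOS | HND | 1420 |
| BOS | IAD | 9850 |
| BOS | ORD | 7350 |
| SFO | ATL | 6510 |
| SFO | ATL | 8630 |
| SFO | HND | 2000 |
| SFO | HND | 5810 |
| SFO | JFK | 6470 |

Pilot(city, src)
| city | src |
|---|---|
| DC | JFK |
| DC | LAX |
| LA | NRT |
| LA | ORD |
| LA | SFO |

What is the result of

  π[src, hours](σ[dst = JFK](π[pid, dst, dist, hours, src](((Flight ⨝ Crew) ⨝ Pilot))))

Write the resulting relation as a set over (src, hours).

Flight ⋈ Crew (natural join on code): {(11, 10, SFO, DC, ATL, 6510), (11, 10, SFO, DC, ATL, 8630), (11, 10, SFO, DC, HND, 2000), (11, 10, SFO, DC, HND, 5810), (11, 10, SFO, DC, JFK, 6470), (11, 8, SFO, DC, ATL, 6510), (11, 8, SFO, DC, ATL, 8630), (11, 8, SFO, DC, HND, 2000), (11, 8, SFO, DC, HND, 5810), (11, 8, SFO, DC, JFK, 6470), (32, 39, SFO, LA, ATL, 6510), (32, 39, SFO, LA, ATL, 8630), (32, 39, SFO, LA, HND, 2000), (32, 39, SFO, LA, HND, 5810), (32, 39, SFO, LA, JFK, 6470), (37, 6, SFO, LA, ATL, 6510), (37, 6, SFO, LA, ATL, 8630), (37, 6, SFO, LA, HND, 2000), (37, 6, SFO, LA, HND, 5810), (37, 6, SFO, LA, JFK, 6470), (39, 34, SFO, CHI, ATL, 6510), (39, 34, SFO, CHI, ATL, 8630), (39, 34, SFO, CHI, HND, 2000), (39, 34, SFO, CHI, HND, 5810), (39, 34, SFO, CHI, JFK, 6470)}
(Flight ⨝ Crew) ⋈ Pilot (natural join on city): {(11, 10, SFO, DC, ATL, 6510, JFK), (11, 10, SFO, DC, ATL, 6510, LAX), (11, 10, SFO, DC, ATL, 8630, JFK), (11, 10, SFO, DC, ATL, 8630, LAX), (11, 10, SFO, DC, HND, 2000, JFK), (11, 10, SFO, DC, HND, 2000, LAX), (11, 10, SFO, DC, HND, 5810, JFK), (11, 10, SFO, DC, HND, 5810, LAX), (11, 10, SFO, DC, JFK, 6470, JFK), (11, 10, SFO, DC, JFK, 6470, LAX), (11, 8, SFO, DC, ATL, 6510, JFK), (11, 8, SFO, DC, ATL, 6510, LAX), (11, 8, SFO, DC, ATL, 8630, JFK), (11, 8, SFO, DC, ATL, 8630, LAX), (11, 8, SFO, DC, HND, 2000, JFK), (11, 8, SFO, DC, HND, 2000, LAX), (11, 8, SFO, DC, HND, 5810, JFK), (11, 8, SFO, DC, HND, 5810, LAX), (11, 8, SFO, DC, JFK, 6470, JFK), (11, 8, SFO, DC, JFK, 6470, LAX), (32, 39, SFO, LA, ATL, 6510, NRT), (32, 39, SFO, LA, ATL, 6510, ORD), (32, 39, SFO, LA, ATL, 6510, SFO), (32, 39, SFO, LA, ATL, 8630, NRT), (32, 39, SFO, LA, ATL, 8630, ORD), (32, 39, SFO, LA, ATL, 8630, SFO), (32, 39, SFO, LA, HND, 2000, NRT), (32, 39, SFO, LA, HND, 2000, ORD), (32, 39, SFO, LA, HND, 2000, SFO), (32, 39, SFO, LA, HND, 5810, NRT), (32, 39, SFO, LA, HND, 5810, ORD), (32, 39, SFO, LA, HND, 5810, SFO), (32, 39, SFO, LA, JFK, 6470, NRT), (32, 39, SFO, LA, JFK, 6470, ORD), (32, 39, SFO, LA, JFK, 6470, SFO), (37, 6, SFO, LA, ATL, 6510, NRT), (37, 6, SFO, LA, ATL, 6510, ORD), (37, 6, SFO, LA, ATL, 6510, SFO), (37, 6, SFO, LA, ATL, 8630, NRT), (37, 6, SFO, LA, ATL, 8630, ORD), (37, 6, SFO, LA, ATL, 8630, SFO), (37, 6, SFO, LA, HND, 2000, NRT), (37, 6, SFO, LA, HND, 2000, ORD), (37, 6, SFO, LA, HND, 2000, SFO), (37, 6, SFO, LA, HND, 5810, NRT), (37, 6, SFO, LA, HND, 5810, ORD), (37, 6, SFO, LA, HND, 5810, SFO), (37, 6, SFO, LA, JFK, 6470, NRT), (37, 6, SFO, LA, JFK, 6470, ORD), (37, 6, SFO, LA, JFK, 6470, SFO)}
π[pid, dst, dist, hours, src]: project onto (pid, dst, dist, hours, src) → {(11, ATL, 6510, 10, JFK), (11, ATL, 6510, 10, LAX), (11, ATL, 6510, 8, JFK), (11, ATL, 6510, 8, LAX), (11, ATL, 8630, 10, JFK), (11, ATL, 8630, 10, LAX), (11, ATL, 8630, 8, JFK), (11, ATL, 8630, 8, LAX), (11, HND, 2000, 10, JFK), (11, HND, 2000, 10, LAX), (11, HND, 2000, 8, JFK), (11, HND, 2000, 8, LAX), (11, HND, 5810, 10, JFK), (11, HND, 5810, 10, LAX), (11, HND, 5810, 8, JFK), (11, HND, 5810, 8, LAX), (11, JFK, 6470, 10, JFK), (11, JFK, 6470, 10, LAX), (11, JFK, 6470, 8, JFK), (11, JFK, 6470, 8, LAX), (32, ATL, 6510, 39, NRT), (32, ATL, 6510, 39, ORD), (32, ATL, 6510, 39, SFO), (32, ATL, 8630, 39, NRT), (32, ATL, 8630, 39, ORD), (32, ATL, 8630, 39, SFO), (32, HND, 2000, 39, NRT), (32, HND, 2000, 39, ORD), (32, HND, 2000, 39, SFO), (32, HND, 5810, 39, NRT), (32, HND, 5810, 39, ORD), (32, HND, 5810, 39, SFO), (32, JFK, 6470, 39, NRT), (32, JFK, 6470, 39, ORD), (32, JFK, 6470, 39, SFO), (37, ATL, 6510, 6, NRT), (37, ATL, 6510, 6, ORD), (37, ATL, 6510, 6, SFO), (37, ATL, 8630, 6, NRT), (37, ATL, 8630, 6, ORD), (37, ATL, 8630, 6, SFO), (37, HND, 2000, 6, NRT), (37, HND, 2000, 6, ORD), (37, HND, 2000, 6, SFO), (37, HND, 5810, 6, NRT), (37, HND, 5810, 6, ORD), (37, HND, 5810, 6, SFO), (37, JFK, 6470, 6, NRT), (37, JFK, 6470, 6, ORD), (37, JFK, 6470, 6, SFO)}
Filtering on dst = JFK leaves {(11, JFK, 6470, 10, JFK), (11, JFK, 6470, 10, LAX), (11, JFK, 6470, 8, JFK), (11, JFK, 6470, 8, LAX), (32, JFK, 6470, 39, NRT), (32, JFK, 6470, 39, ORD), (32, JFK, 6470, 39, SFO), (37, JFK, 6470, 6, NRT), (37, JFK, 6470, 6, ORD), (37, JFK, 6470, 6, SFO)}.
π[src, hours]: project onto (src, hours) → {(JFK, 10), (JFK, 8), (LAX, 10), (LAX, 8), (NRT, 39), (NRT, 6), (ORD, 39), (ORD, 6), (SFO, 39), (SFO, 6)}

{(JFK, 10), (JFK, 8), (LAX, 10), (LAX, 8), (NRT, 39), (NRT, 6), (ORD, 39), (ORD, 6), (SFO, 39), (SFO, 6)}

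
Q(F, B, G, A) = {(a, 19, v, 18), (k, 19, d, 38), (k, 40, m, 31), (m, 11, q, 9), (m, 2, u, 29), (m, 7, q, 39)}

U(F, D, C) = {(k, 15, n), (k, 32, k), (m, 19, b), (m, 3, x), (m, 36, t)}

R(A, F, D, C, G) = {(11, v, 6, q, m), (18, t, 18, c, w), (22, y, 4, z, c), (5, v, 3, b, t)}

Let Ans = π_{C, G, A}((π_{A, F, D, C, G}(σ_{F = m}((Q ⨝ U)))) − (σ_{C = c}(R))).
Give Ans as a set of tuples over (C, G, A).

Natural join on F: {(k, 19, d, 38, 15, n), (k, 19, d, 38, 32, k), (k, 40, m, 31, 15, n), (k, 40, m, 31, 32, k), (m, 11, q, 9, 19, b), (m, 11, q, 9, 3, x), (m, 11, q, 9, 36, t), (m, 2, u, 29, 19, b), (m, 2, u, 29, 3, x), (m, 2, u, 29, 36, t), (m, 7, q, 39, 19, b), (m, 7, q, 39, 3, x), (m, 7, q, 39, 36, t)}
σ[F = m]: keep tuples satisfying F = m → {(m, 11, q, 9, 19, b), (m, 11, q, 9, 3, x), (m, 11, q, 9, 36, t), (m, 2, u, 29, 19, b), (m, 2, u, 29, 3, x), (m, 2, u, 29, 36, t), (m, 7, q, 39, 19, b), (m, 7, q, 39, 3, x), (m, 7, q, 39, 36, t)}
Keep only column(s) A, F, D, C, G: {(29, m, 19, b, u), (29, m, 3, x, u), (29, m, 36, t, u), (39, m, 19, b, q), (39, m, 3, x, q), (39, m, 36, t, q), (9, m, 19, b, q), (9, m, 3, x, q), (9, m, 36, t, q)}
σ[C = c]: keep tuples satisfying C = c → {(18, t, 18, c, w)}
Taking the difference: {(29, m, 19, b, u), (29, m, 3, x, u), (29, m, 36, t, u), (39, m, 19, b, q), (39, m, 3, x, q), (39, m, 36, t, q), (9, m, 19, b, q), (9, m, 3, x, q), (9, m, 36, t, q)}
Keep only column(s) C, G, A: {(b, q, 39), (b, q, 9), (b, u, 29), (t, q, 39), (t, q, 9), (t, u, 29), (x, q, 39), (x, q, 9), (x, u, 29)}

{(b, q, 39), (b, q, 9), (b, u, 29), (t, q, 39), (t, q, 9), (t, u, 29), (x, q, 39), (x, q, 9), (x, u, 29)}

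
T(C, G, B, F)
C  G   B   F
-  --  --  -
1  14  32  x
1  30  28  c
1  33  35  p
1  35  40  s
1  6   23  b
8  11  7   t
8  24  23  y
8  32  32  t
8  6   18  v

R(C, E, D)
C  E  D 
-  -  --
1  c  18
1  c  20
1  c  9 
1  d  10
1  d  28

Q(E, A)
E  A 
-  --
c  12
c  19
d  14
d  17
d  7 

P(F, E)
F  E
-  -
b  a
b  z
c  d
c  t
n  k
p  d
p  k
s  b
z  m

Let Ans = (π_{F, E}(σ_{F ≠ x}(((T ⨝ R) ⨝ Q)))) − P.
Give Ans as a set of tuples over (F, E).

Natural join on C: {(1, 14, 32, x, c, 18), (1, 14, 32, x, c, 20), (1, 14, 32, x, c, 9), (1, 14, 32, x, d, 10), (1, 14, 32, x, d, 28), (1, 30, 28, c, c, 18), (1, 30, 28, c, c, 20), (1, 30, 28, c, c, 9), (1, 30, 28, c, d, 10), (1, 30, 28, c, d, 28), (1, 33, 35, p, c, 18), (1, 33, 35, p, c, 20), (1, 33, 35, p, c, 9), (1, 33, 35, p, d, 10), (1, 33, 35, p, d, 28), (1, 35, 40, s, c, 18), (1, 35, 40, s, c, 20), (1, 35, 40, s, c, 9), (1, 35, 40, s, d, 10), (1, 35, 40, s, d, 28), (1, 6, 23, b, c, 18), (1, 6, 23, b, c, 20), (1, 6, 23, b, c, 9), (1, 6, 23, b, d, 10), (1, 6, 23, b, d, 28)}
Natural join on E: {(1, 14, 32, x, c, 18, 12), (1, 14, 32, x, c, 18, 19), (1, 14, 32, x, c, 20, 12), (1, 14, 32, x, c, 20, 19), (1, 14, 32, x, c, 9, 12), (1, 14, 32, x, c, 9, 19), (1, 14, 32, x, d, 10, 14), (1, 14, 32, x, d, 10, 17), (1, 14, 32, x, d, 10, 7), (1, 14, 32, x, d, 28, 14), (1, 14, 32, x, d, 28, 17), (1, 14, 32, x, d, 28, 7), (1, 30, 28, c, c, 18, 12), (1, 30, 28, c, c, 18, 19), (1, 30, 28, c, c, 20, 12), (1, 30, 28, c, c, 20, 19), (1, 30, 28, c, c, 9, 12), (1, 30, 28, c, c, 9, 19), (1, 30, 28, c, d, 10, 14), (1, 30, 28, c, d, 10, 17), (1, 30, 28, c, d, 10, 7), (1, 30, 28, c, d, 28, 14), (1, 30, 28, c, d, 28, 17), (1, 30, 28, c, d, 28, 7), (1, 33, 35, p, c, 18, 12), (1, 33, 35, p, c, 18, 19), (1, 33, 35, p, c, 20, 12), (1, 33, 35, p, c, 20, 19), (1, 33, 35, p, c, 9, 12), (1, 33, 35, p, c, 9, 19), (1, 33, 35, p, d, 10, 14), (1, 33, 35, p, d, 10, 17), (1, 33, 35, p, d, 10, 7), (1, 33, 35, p, d, 28, 14), (1, 33, 35, p, d, 28, 17), (1, 33, 35, p, d, 28, 7), (1, 35, 40, s, c, 18, 12), (1, 35, 40, s, c, 18, 19), (1, 35, 40, s, c, 20, 12), (1, 35, 40, s, c, 20, 19), (1, 35, 40, s, c, 9, 12), (1, 35, 40, s, c, 9, 19), (1, 35, 40, s, d, 10, 14), (1, 35, 40, s, d, 10, 17), (1, 35, 40, s, d, 10, 7), (1, 35, 40, s, d, 28, 14), (1, 35, 40, s, d, 28, 17), (1, 35, 40, s, d, 28, 7), (1, 6, 23, b, c, 18, 12), (1, 6, 23, b, c, 18, 19), (1, 6, 23, b, c, 20, 12), (1, 6, 23, b, c, 20, 19), (1, 6, 23, b, c, 9, 12), (1, 6, 23, b, c, 9, 19), (1, 6, 23, b, d, 10, 14), (1, 6, 23, b, d, 10, 17), (1, 6, 23, b, d, 10, 7), (1, 6, 23, b, d, 28, 14), (1, 6, 23, b, d, 28, 17), (1, 6, 23, b, d, 28, 7)}
σ[F ≠ x]: keep tuples satisfying F ≠ x → {(1, 30, 28, c, c, 18, 12), (1, 30, 28, c, c, 18, 19), (1, 30, 28, c, c, 20, 12), (1, 30, 28, c, c, 20, 19), (1, 30, 28, c, c, 9, 12), (1, 30, 28, c, c, 9, 19), (1, 30, 28, c, d, 10, 14), (1, 30, 28, c, d, 10, 17), (1, 30, 28, c, d, 10, 7), (1, 30, 28, c, d, 28, 14), (1, 30, 28, c, d, 28, 17), (1, 30, 28, c, d, 28, 7), (1, 33, 35, p, c, 18, 12), (1, 33, 35, p, c, 18, 19), (1, 33, 35, p, c, 20, 12), (1, 33, 35, p, c, 20, 19), (1, 33, 35, p, c, 9, 12), (1, 33, 35, p, c, 9, 19), (1, 33, 35, p, d, 10, 14), (1, 33, 35, p, d, 10, 17), (1, 33, 35, p, d, 10, 7), (1, 33, 35, p, d, 28, 14), (1, 33, 35, p, d, 28, 17), (1, 33, 35, p, d, 28, 7), (1, 35, 40, s, c, 18, 12), (1, 35, 40, s, c, 18, 19), (1, 35, 40, s, c, 20, 12), (1, 35, 40, s, c, 20, 19), (1, 35, 40, s, c, 9, 12), (1, 35, 40, s, c, 9, 19), (1, 35, 40, s, d, 10, 14), (1, 35, 40, s, d, 10, 17), (1, 35, 40, s, d, 10, 7), (1, 35, 40, s, d, 28, 14), (1, 35, 40, s, d, 28, 17), (1, 35, 40, s, d, 28, 7), (1, 6, 23, b, c, 18, 12), (1, 6, 23, b, c, 18, 19), (1, 6, 23, b, c, 20, 12), (1, 6, 23, b, c, 20, 19), (1, 6, 23, b, c, 9, 12), (1, 6, 23, b, c, 9, 19), (1, 6, 23, b, d, 10, 14), (1, 6, 23, b, d, 10, 17), (1, 6, 23, b, d, 10, 7), (1, 6, 23, b, d, 28, 14), (1, 6, 23, b, d, 28, 17), (1, 6, 23, b, d, 28, 7)}
Projecting to F, E (40 duplicate(s) eliminated): {(b, c), (b, d), (c, c), (c, d), (p, c), (p, d), (s, c), (s, d)}
Taking the difference: {(b, c), (b, d), (c, c), (p, c), (s, c), (s, d)}

{(b, c), (b, d), (c, c), (p, c), (s, c), (s, d)}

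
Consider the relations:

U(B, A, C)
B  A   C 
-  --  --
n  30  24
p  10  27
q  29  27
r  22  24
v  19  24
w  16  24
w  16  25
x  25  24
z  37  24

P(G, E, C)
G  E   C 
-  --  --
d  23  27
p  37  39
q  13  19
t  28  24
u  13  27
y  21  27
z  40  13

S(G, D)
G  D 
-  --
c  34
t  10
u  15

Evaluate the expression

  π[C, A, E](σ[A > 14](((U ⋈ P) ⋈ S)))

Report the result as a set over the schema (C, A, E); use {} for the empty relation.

U ⋈ P (natural join on C): {(n, 30, 24, t, 28), (p, 10, 27, d, 23), (p, 10, 27, u, 13), (p, 10, 27, y, 21), (q, 29, 27, d, 23), (q, 29, 27, u, 13), (q, 29, 27, y, 21), (r, 22, 24, t, 28), (v, 19, 24, t, 28), (w, 16, 24, t, 28), (x, 25, 24, t, 28), (z, 37, 24, t, 28)}
(U ⋈ P) ⋈ S (natural join on G): {(n, 30, 24, t, 28, 10), (p, 10, 27, u, 13, 15), (q, 29, 27, u, 13, 15), (r, 22, 24, t, 28, 10), (v, 19, 24, t, 28, 10), (w, 16, 24, t, 28, 10), (x, 25, 24, t, 28, 10), (z, 37, 24, t, 28, 10)}
Apply σ_{A > 14}; surviving tuples: {(n, 30, 24, t, 28, 10), (q, 29, 27, u, 13, 15), (r, 22, 24, t, 28, 10), (v, 19, 24, t, 28, 10), (w, 16, 24, t, 28, 10), (x, 25, 24, t, 28, 10), (z, 37, 24, t, 28, 10)}
π[C, A, E]: project onto (C, A, E) → {(24, 16, 28), (24, 19, 28), (24, 22, 28), (24, 25, 28), (24, 30, 28), (24, 37, 28), (27, 29, 13)}

{(24, 16, 28), (24, 19, 28), (24, 22, 28), (24, 25, 28), (24, 30, 28), (24, 37, 28), (27, 29, 13)}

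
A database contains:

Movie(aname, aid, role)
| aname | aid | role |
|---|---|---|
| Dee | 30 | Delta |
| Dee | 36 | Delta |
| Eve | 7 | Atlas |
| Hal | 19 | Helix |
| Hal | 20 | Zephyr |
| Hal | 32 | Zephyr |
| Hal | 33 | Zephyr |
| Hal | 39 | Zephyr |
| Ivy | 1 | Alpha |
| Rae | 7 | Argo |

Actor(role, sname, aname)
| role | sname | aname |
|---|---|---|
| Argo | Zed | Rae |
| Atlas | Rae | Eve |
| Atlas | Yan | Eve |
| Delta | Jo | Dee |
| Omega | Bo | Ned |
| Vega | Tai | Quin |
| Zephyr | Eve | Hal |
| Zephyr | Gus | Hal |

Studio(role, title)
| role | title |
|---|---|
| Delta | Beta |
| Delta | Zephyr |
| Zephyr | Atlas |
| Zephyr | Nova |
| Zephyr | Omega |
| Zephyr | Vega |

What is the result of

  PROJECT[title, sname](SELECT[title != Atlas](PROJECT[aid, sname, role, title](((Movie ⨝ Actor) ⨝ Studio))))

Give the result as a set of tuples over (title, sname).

{(Beta, Jo), (Nova, Eve), (Nova, Gus), (Omega, Eve), (Omega, Gus), (Vega, Eve), (Vega, Gus), (Zephyr, Jo)}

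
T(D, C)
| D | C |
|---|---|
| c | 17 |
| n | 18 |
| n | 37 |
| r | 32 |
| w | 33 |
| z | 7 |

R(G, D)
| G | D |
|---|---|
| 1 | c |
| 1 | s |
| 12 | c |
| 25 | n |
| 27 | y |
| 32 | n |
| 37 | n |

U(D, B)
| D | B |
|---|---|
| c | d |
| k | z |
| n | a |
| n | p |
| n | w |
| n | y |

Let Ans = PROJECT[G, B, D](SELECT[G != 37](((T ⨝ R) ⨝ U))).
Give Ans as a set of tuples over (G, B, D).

{(1, d, c), (12, d, c), (25, a, n), (25, p, n), (25, w, n), (25, y, n), (32, a, n), (32, p, n), (32, w, n), (32, y, n)}

Joining T and R on D yields {(c, 17, 1), (c, 17, 12), (n, 18, 25), (n, 18, 32), (n, 18, 37), (n, 37, 25), (n, 37, 32), (n, 37, 37)}.
Joining (T ⨝ R) and U on D yields {(c, 17, 1, d), (c, 17, 12, d), (n, 18, 25, a), (n, 18, 25, p), (n, 18, 25, w), (n, 18, 25, y), (n, 18, 32, a), (n, 18, 32, p), (n, 18, 32, w), (n, 18, 32, y), (n, 18, 37, a), (n, 18, 37, p), (n, 18, 37, w), (n, 18, 37, y), (n, 37, 25, a), (n, 37, 25, p), (n, 37, 25, w), (n, 37, 25, y), (n, 37, 32, a), (n, 37, 32, p), (n, 37, 32, w), (n, 37, 32, y), (n, 37, 37, a), (n, 37, 37, p), (n, 37, 37, w), (n, 37, 37, y)}.
σ[G != 37]: keep tuples satisfying G != 37 → {(c, 17, 1, d), (c, 17, 12, d), (n, 18, 25, a), (n, 18, 25, p), (n, 18, 25, w), (n, 18, 25, y), (n, 18, 32, a), (n, 18, 32, p), (n, 18, 32, w), (n, 18, 32, y), (n, 37, 25, a), (n, 37, 25, p), (n, 37, 25, w), (n, 37, 25, y), (n, 37, 32, a), (n, 37, 32, p), (n, 37, 32, w), (n, 37, 32, y)}
Projecting to G, B, D (8 duplicate(s) eliminated): {(1, d, c), (12, d, c), (25, a, n), (25, p, n), (25, w, n), (25, y, n), (32, a, n), (32, p, n), (32, w, n), (32, y, n)}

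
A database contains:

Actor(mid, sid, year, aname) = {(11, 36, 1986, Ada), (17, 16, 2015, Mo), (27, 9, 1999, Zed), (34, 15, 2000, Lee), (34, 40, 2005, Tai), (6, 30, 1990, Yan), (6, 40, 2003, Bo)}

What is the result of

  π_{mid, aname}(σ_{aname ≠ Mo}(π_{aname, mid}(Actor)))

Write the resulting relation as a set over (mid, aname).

{(11, Ada), (27, Zed), (34, Lee), (34, Tai), (6, Bo), (6, Yan)}

π_{aname, mid} gives {(Ada, 11), (Bo, 6), (Lee, 34), (Mo, 17), (Tai, 34), (Yan, 6), (Zed, 27)}.
Selection aname ≠ Mo: {(Ada, 11), (Bo, 6), (Lee, 34), (Tai, 34), (Yan, 6), (Zed, 27)}
π_{mid, aname} gives {(11, Ada), (27, Zed), (34, Lee), (34, Tai), (6, Bo), (6, Yan)}.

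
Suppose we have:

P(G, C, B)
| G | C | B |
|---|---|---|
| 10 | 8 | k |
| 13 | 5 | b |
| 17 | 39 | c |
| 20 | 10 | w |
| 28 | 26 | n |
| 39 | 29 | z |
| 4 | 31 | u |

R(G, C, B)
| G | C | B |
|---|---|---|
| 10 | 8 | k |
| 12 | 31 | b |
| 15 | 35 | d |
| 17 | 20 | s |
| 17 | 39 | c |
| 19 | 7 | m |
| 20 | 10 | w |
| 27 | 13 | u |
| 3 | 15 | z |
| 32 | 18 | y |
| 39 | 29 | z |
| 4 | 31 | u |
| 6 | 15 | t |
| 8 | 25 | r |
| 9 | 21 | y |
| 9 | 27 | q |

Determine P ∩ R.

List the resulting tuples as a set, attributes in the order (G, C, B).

{(10, 8, k), (17, 39, c), (20, 10, w), (39, 29, z), (4, 31, u)}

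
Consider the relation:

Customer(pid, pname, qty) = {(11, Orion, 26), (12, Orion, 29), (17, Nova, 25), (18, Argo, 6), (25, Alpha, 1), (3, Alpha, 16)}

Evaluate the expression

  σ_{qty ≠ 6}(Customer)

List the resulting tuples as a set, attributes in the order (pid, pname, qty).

{(11, Orion, 26), (12, Orion, 29), (17, Nova, 25), (25, Alpha, 1), (3, Alpha, 16)}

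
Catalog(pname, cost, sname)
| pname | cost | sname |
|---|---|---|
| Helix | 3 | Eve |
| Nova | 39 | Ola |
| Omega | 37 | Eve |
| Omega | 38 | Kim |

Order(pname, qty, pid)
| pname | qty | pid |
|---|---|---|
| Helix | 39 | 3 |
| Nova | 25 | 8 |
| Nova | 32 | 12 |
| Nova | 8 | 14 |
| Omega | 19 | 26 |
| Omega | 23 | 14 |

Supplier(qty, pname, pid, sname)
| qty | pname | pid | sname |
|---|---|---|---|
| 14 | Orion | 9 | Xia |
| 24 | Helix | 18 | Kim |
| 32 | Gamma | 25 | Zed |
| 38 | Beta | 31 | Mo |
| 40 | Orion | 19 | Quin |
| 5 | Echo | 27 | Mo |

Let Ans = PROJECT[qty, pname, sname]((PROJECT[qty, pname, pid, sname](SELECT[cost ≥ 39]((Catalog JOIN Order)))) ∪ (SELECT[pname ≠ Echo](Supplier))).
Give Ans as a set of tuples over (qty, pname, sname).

{(14, Orion, Xia), (24, Helix, Kim), (25, Nova, Ola), (32, Gamma, Zed), (32, Nova, Ola), (38, Beta, Mo), (40, Orion, Quin), (8, Nova, Ola)}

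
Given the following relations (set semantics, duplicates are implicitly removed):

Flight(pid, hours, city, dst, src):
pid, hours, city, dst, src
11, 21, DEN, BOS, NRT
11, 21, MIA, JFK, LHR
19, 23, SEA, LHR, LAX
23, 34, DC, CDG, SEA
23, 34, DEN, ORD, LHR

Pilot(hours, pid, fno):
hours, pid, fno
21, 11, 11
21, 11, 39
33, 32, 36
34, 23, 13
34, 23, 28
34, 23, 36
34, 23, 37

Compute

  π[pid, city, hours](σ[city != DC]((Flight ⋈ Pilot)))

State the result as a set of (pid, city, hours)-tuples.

Natural join on pid, hours: {(11, 21, DEN, BOS, NRT, 11), (11, 21, DEN, BOS, NRT, 39), (11, 21, MIA, JFK, LHR, 11), (11, 21, MIA, JFK, LHR, 39), (23, 34, DC, CDG, SEA, 13), (23, 34, DC, CDG, SEA, 28), (23, 34, DC, CDG, SEA, 36), (23, 34, DC, CDG, SEA, 37), (23, 34, DEN, ORD, LHR, 13), (23, 34, DEN, ORD, LHR, 28), (23, 34, DEN, ORD, LHR, 36), (23, 34, DEN, ORD, LHR, 37)}
Filtering on city != DC leaves {(11, 21, DEN, BOS, NRT, 11), (11, 21, DEN, BOS, NRT, 39), (11, 21, MIA, JFK, LHR, 11), (11, 21, MIA, JFK, LHR, 39), (23, 34, DEN, ORD, LHR, 13), (23, 34, DEN, ORD, LHR, 28), (23, 34, DEN, ORD, LHR, 36), (23, 34, DEN, ORD, LHR, 37)}.
π[pid, city, hours]: project onto (pid, city, hours) (5 duplicate(s) eliminated) → {(11, DEN, 21), (11, MIA, 21), (23, DEN, 34)}

{(11, DEN, 21), (11, MIA, 21), (23, DEN, 34)}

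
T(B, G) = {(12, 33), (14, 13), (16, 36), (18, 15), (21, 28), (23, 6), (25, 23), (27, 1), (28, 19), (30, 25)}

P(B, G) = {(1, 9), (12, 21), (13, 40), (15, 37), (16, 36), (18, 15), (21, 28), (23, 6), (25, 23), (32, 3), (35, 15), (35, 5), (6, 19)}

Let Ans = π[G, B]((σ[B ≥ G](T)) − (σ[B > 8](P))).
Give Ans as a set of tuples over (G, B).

{(1, 27), (13, 14), (19, 28), (25, 30)}

Selection B ≥ G: {(14, 13), (18, 15), (23, 6), (25, 23), (27, 1), (28, 19), (30, 25)}
Selection B > 8: {(12, 21), (13, 40), (15, 37), (16, 36), (18, 15), (21, 28), (23, 6), (25, 23), (32, 3), (35, 15), (35, 5)}
Difference: {(14, 13), (18, 15), (23, 6), (25, 23), (27, 1), (28, 19), (30, 25)} with {(12, 21), (13, 40), (15, 37), (16, 36), (18, 15), (21, 28), (23, 6), (25, 23), (32, 3), (35, 15), (35, 5)} → {(14, 13), (27, 1), (28, 19), (30, 25)}
π[G, B]: project onto (G, B) → {(1, 27), (13, 14), (19, 28), (25, 30)}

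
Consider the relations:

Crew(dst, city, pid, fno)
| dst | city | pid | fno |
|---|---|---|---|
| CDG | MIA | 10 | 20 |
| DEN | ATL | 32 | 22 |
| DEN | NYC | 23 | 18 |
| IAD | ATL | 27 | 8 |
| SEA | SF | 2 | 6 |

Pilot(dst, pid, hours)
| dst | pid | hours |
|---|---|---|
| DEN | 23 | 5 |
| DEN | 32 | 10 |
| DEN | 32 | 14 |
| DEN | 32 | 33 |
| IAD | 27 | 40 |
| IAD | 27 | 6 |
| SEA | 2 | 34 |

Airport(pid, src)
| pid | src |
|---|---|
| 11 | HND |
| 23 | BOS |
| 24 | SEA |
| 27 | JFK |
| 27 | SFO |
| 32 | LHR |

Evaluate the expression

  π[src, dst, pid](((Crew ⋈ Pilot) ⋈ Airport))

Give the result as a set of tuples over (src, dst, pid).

{(BOS, DEN, 23), (JFK, IAD, 27), (LHR, DEN, 32), (SFO, IAD, 27)}

Joining Crew and Pilot on dst, pid yields {(DEN, ATL, 32, 22, 10), (DEN, ATL, 32, 22, 14), (DEN, ATL, 32, 22, 33), (DEN, NYC, 23, 18, 5), (IAD, ATL, 27, 8, 40), (IAD, ATL, 27, 8, 6), (SEA, SF, 2, 6, 34)}.
Joining (Crew ⋈ Pilot) and Airport on pid yields {(DEN, ATL, 32, 22, 10, LHR), (DEN, ATL, 32, 22, 14, LHR), (DEN, ATL, 32, 22, 33, LHR), (DEN, NYC, 23, 18, 5, BOS), (IAD, ATL, 27, 8, 40, JFK), (IAD, ATL, 27, 8, 40, SFO), (IAD, ATL, 27, 8, 6, JFK), (IAD, ATL, 27, 8, 6, SFO)}.
Keep only column(s) src, dst, pid (4 duplicate(s) eliminated): {(BOS, DEN, 23), (JFK, IAD, 27), (LHR, DEN, 32), (SFO, IAD, 27)}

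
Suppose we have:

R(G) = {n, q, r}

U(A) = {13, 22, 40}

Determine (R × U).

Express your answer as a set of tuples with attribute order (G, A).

{(n, 13), (n, 22), (n, 40), (q, 13), (q, 22), (q, 40), (r, 13), (r, 22), (r, 40)}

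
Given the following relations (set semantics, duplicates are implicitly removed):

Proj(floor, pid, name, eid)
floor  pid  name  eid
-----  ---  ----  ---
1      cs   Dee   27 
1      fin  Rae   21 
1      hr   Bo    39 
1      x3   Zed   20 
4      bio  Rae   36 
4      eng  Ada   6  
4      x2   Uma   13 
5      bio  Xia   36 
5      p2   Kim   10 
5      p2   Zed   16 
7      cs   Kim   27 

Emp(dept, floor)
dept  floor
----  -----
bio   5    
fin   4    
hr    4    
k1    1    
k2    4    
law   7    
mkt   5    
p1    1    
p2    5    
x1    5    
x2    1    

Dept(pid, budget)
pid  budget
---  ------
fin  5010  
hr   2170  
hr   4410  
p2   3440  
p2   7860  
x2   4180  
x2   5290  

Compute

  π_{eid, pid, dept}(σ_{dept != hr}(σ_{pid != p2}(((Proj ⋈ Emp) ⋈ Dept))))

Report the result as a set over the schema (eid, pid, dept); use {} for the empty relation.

{(13, x2, fin), (13, x2, k2), (21, fin, k1), (21, fin, p1), (21, fin, x2), (39, hr, k1), (39, hr, p1), (39, hr, x2)}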